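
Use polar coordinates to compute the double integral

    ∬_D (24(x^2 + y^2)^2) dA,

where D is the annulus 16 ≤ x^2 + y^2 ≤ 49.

The region D is 4 ≤ r ≤ 7, 0 ≤ θ ≤ 2π in polar coordinates, where x = r cos(θ), y = r sin(θ), and dA = r dr dθ.

Under the substitution, the integrand becomes 24r^4, so

    ∬_D (24(x^2 + y^2)^2) dA = ∫_{0}^{2π} ∫_{4}^{7} (24r^4) · r dr dθ.

Inner integral (in r): ∫_{4}^{7} (24r^4) · r dr = 454212.

Outer integral (in θ): ∫_{0}^{2π} (454212) dθ = 908424π.

Therefore ∬_D (24(x^2 + y^2)^2) dA = 908424π.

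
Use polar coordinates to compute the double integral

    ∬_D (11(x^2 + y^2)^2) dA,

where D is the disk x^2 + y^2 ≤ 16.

The region D is 0 ≤ r ≤ 4, 0 ≤ θ ≤ 2π in polar coordinates, where x = r cos(θ), y = r sin(θ), and dA = r dr dθ.

Under the substitution, the integrand becomes 11r^4, so

    ∬_D (11(x^2 + y^2)^2) dA = ∫_{0}^{2π} ∫_{0}^{4} (11r^4) · r dr dθ.

Inner integral (in r): ∫_{0}^{4} (11r^4) · r dr = 22528/3.

Outer integral (in θ): ∫_{0}^{2π} (22528/3) dθ = 45056π/3.

Therefore ∬_D (11(x^2 + y^2)^2) dA = 45056π/3.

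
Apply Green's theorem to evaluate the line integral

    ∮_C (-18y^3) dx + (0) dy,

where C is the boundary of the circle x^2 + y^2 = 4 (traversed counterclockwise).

Green's theorem converts the closed line integral into a double integral over the enclosed region D:

    ∮_C P dx + Q dy = ∬_D (∂Q/∂x - ∂P/∂y) dA.

Here P = -18y^3, Q = 0, so

    ∂Q/∂x = 0,    ∂P/∂y = -54y^2,
    ∂Q/∂x - ∂P/∂y = 54y^2.

D is the region x^2 + y^2 ≤ 4. Evaluating the double integral:

In polar coordinates (x = r cos θ, y = r sin θ, dA = r dr dθ) the integrand becomes 54r^2sin(θ)^2, so

    ∬_D (54y^2) dA = ∫_0^{2π} ∫_0^{2} (54r^2sin(θ)^2) · r dr dθ.

Inner (r from 0 to 2): 216sin(θ)^2.
Outer (θ from 0 to 2π): 216π.

Therefore ∮_C P dx + Q dy = 216π.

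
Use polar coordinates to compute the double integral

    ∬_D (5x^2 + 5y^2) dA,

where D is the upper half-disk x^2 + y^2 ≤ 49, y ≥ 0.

The region D is 0 ≤ r ≤ 7, 0 ≤ θ ≤ π in polar coordinates, where x = r cos(θ), y = r sin(θ), and dA = r dr dθ.

Under the substitution, the integrand becomes 5r^2, so

    ∬_D (5x^2 + 5y^2) dA = ∫_{0}^{π} ∫_{0}^{7} (5r^2) · r dr dθ.

Inner integral (in r): ∫_{0}^{7} (5r^2) · r dr = 12005/4.

Outer integral (in θ): ∫_{0}^{π} (12005/4) dθ = 12005π/4.

Therefore ∬_D (5x^2 + 5y^2) dA = 12005π/4.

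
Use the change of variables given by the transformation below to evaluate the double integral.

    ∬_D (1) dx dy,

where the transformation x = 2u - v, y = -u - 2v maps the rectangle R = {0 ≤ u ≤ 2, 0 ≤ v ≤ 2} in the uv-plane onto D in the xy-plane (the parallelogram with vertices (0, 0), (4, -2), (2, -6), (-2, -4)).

Compute the Jacobian determinant of (x, y) with respect to (u, v):

    ∂(x,y)/∂(u,v) = | 2  -1 | = (2)(-2) - (-1)(-1) = -5.
                   | -1  -2 |

Its absolute value is |J| = 5 (the area scaling factor).

Substituting x = 2u - v, y = -u - 2v into the integrand,

    1 → 1,

so the integral becomes

    ∬_R (1) · |J| du dv = ∫_0^2 ∫_0^2 (5) dv du.

Inner (v): 10.
Outer (u): 20.

Therefore ∬_D (1) dx dy = 20.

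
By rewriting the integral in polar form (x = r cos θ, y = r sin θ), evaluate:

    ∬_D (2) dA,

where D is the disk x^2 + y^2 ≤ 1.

The region D is 0 ≤ r ≤ 1, 0 ≤ θ ≤ 2π in polar coordinates, where x = r cos(θ), y = r sin(θ), and dA = r dr dθ.

Under the substitution, the integrand becomes 2, so

    ∬_D (2) dA = ∫_{0}^{2π} ∫_{0}^{1} (2) · r dr dθ.

Inner integral (in r): ∫_{0}^{1} (2) · r dr = 1.

Outer integral (in θ): ∫_{0}^{2π} (1) dθ = 2π.

Therefore ∬_D (2) dA = 2π.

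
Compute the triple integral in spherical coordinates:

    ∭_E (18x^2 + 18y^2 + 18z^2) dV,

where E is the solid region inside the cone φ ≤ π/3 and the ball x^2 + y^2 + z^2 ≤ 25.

In spherical coordinates, x = ρ sin(φ) cos(θ), y = ρ sin(φ) sin(θ), z = ρ cos(φ), and dV = ρ^2 sin(φ) dρ dφ dθ.

The integrand becomes 18ρ^2, so

    ∭_E (18x^2 + 18y^2 + 18z^2) dV = ∫_{0}^{2π} ∫_{0}^{π/3} ∫_{0}^{5} (18ρ^2) · ρ^2 sin(φ) dρ dφ dθ.

Inner (ρ): 11250sin(φ).
Middle (φ): 5625.
Outer (θ): 11250π.

Therefore the triple integral equals 11250π.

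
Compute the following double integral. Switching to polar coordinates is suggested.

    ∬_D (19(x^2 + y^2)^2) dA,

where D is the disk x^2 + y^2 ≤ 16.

The region D is 0 ≤ r ≤ 4, 0 ≤ θ ≤ 2π in polar coordinates, where x = r cos(θ), y = r sin(θ), and dA = r dr dθ.

Under the substitution, the integrand becomes 19r^4, so

    ∬_D (19(x^2 + y^2)^2) dA = ∫_{0}^{2π} ∫_{0}^{4} (19r^4) · r dr dθ.

Inner integral (in r): ∫_{0}^{4} (19r^4) · r dr = 38912/3.

Outer integral (in θ): ∫_{0}^{2π} (38912/3) dθ = 77824π/3.

Therefore ∬_D (19(x^2 + y^2)^2) dA = 77824π/3.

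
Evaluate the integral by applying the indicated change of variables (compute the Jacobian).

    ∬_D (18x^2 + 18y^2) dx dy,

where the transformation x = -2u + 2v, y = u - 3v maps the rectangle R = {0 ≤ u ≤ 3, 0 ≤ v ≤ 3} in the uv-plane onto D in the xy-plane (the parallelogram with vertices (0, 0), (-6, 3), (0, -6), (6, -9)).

Compute the Jacobian determinant of (x, y) with respect to (u, v):

    ∂(x,y)/∂(u,v) = | -2  2 | = (-2)(-3) - (2)(1) = 4.
                   | 1  -3 |

Its absolute value is |J| = 4 (the area scaling factor).

Substituting x = -2u + 2v, y = u - 3v into the integrand,

    18x^2 + 18y^2 → 90u^2 - 252u v + 234v^2,

so the integral becomes

    ∬_R (90u^2 - 252u v + 234v^2) · |J| du dv = ∫_0^3 ∫_0^3 (360u^2 - 1008u v + 936v^2) dv du.

Inner (v): 1080u^2 - 4536u + 8424.
Outer (u): 14580.

Therefore ∬_D (18x^2 + 18y^2) dx dy = 14580.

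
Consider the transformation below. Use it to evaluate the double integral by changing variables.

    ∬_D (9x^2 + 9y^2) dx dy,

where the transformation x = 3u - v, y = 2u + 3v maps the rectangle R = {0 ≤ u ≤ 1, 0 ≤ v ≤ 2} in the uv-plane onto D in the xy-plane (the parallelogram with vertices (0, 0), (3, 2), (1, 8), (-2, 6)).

Compute the Jacobian determinant of (x, y) with respect to (u, v):

    ∂(x,y)/∂(u,v) = | 3  -1 | = (3)(3) - (-1)(2) = 11.
                   | 2  3 |

Its absolute value is |J| = 11 (the area scaling factor).

Substituting x = 3u - v, y = 2u + 3v into the integrand,

    9x^2 + 9y^2 → 117u^2 + 54u v + 90v^2,

so the integral becomes

    ∬_R (117u^2 + 54u v + 90v^2) · |J| du dv = ∫_0^1 ∫_0^2 (1287u^2 + 594u v + 990v^2) dv du.

Inner (v): 2574u^2 + 1188u + 2640.
Outer (u): 4092.

Therefore ∬_D (9x^2 + 9y^2) dx dy = 4092.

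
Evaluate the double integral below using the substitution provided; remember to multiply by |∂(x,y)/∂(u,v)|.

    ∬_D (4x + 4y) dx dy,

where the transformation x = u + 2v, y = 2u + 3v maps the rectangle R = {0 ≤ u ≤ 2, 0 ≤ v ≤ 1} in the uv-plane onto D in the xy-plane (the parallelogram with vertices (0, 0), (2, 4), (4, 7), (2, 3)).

Compute the Jacobian determinant of (x, y) with respect to (u, v):

    ∂(x,y)/∂(u,v) = | 1  2 | = (1)(3) - (2)(2) = -1.
                   | 2  3 |

Its absolute value is |J| = 1 (the area scaling factor).

Substituting x = u + 2v, y = 2u + 3v into the integrand,

    4x + 4y → 12u + 20v,

so the integral becomes

    ∬_R (12u + 20v) · |J| du dv = ∫_0^2 ∫_0^1 (12u + 20v) dv du.

Inner (v): 12u + 10.
Outer (u): 44.

Therefore ∬_D (4x + 4y) dx dy = 44.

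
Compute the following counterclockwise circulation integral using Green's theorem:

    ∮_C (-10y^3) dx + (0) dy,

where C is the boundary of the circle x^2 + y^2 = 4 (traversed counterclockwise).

Green's theorem converts the closed line integral into a double integral over the enclosed region D:

    ∮_C P dx + Q dy = ∬_D (∂Q/∂x - ∂P/∂y) dA.

Here P = -10y^3, Q = 0, so

    ∂Q/∂x = 0,    ∂P/∂y = -30y^2,
    ∂Q/∂x - ∂P/∂y = 30y^2.

D is the region x^2 + y^2 ≤ 4. Evaluating the double integral:

In polar coordinates (x = r cos θ, y = r sin θ, dA = r dr dθ) the integrand becomes 30r^2sin(θ)^2, so

    ∬_D (30y^2) dA = ∫_0^{2π} ∫_0^{2} (30r^2sin(θ)^2) · r dr dθ.

Inner (r from 0 to 2): 120sin(θ)^2.
Outer (θ from 0 to 2π): 120π.

Therefore ∮_C P dx + Q dy = 120π.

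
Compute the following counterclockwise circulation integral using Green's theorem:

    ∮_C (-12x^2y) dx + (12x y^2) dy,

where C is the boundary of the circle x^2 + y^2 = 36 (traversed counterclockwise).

Green's theorem converts the closed line integral into a double integral over the enclosed region D:

    ∮_C P dx + Q dy = ∬_D (∂Q/∂x - ∂P/∂y) dA.

Here P = -12x^2y, Q = 12x y^2, so

    ∂Q/∂x = 12y^2,    ∂P/∂y = -12x^2,
    ∂Q/∂x - ∂P/∂y = 12x^2 + 12y^2.

D is the region x^2 + y^2 ≤ 36. Evaluating the double integral:

In polar coordinates (x = r cos θ, y = r sin θ, dA = r dr dθ) the integrand becomes 12r^2, so

    ∬_D (12x^2 + 12y^2) dA = ∫_0^{2π} ∫_0^{6} (12r^2) · r dr dθ.

Inner (r from 0 to 6): 3888.
Outer (θ from 0 to 2π): 7776π.

Therefore ∮_C P dx + Q dy = 7776π.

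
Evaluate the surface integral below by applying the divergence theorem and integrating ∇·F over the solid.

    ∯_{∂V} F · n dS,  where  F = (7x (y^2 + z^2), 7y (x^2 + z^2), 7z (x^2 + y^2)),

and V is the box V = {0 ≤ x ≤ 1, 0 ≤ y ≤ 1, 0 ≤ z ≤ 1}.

By the divergence theorem,

    ∯_{∂V} F · n dS = ∭_V (∇ · F) dV.

Compute the divergence:
    ∇ · F = ∂F_x/∂x + ∂F_y/∂y + ∂F_z/∂z = 7y^2 + 7z^2 + 7x^2 + 7z^2 + 7x^2 + 7y^2 = 14x^2 + 14y^2 + 14z^2.

V is a rectangular box, so dV = dx dy dz with 0 ≤ x ≤ 1, 0 ≤ y ≤ 1, 0 ≤ z ≤ 1.

Integrate (14x^2 + 14y^2 + 14z^2) over V as an iterated integral:

    ∭_V (∇·F) dV = ∫_0^{1} ∫_0^{1} ∫_0^{1} (14x^2 + 14y^2 + 14z^2) dz dy dx.

Inner (z from 0 to 1): 14x^2 + 14y^2 + 14/3.
Middle (y from 0 to 1): 14x^2 + 28/3.
Outer (x from 0 to 1): 14.

Therefore ∯_{∂V} F · n dS = 14.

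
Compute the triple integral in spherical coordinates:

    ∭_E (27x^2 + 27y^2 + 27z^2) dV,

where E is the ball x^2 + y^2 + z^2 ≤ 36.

In spherical coordinates, x = ρ sin(φ) cos(θ), y = ρ sin(φ) sin(θ), z = ρ cos(φ), and dV = ρ^2 sin(φ) dρ dφ dθ.

The integrand becomes 27ρ^2, so

    ∭_E (27x^2 + 27y^2 + 27z^2) dV = ∫_{0}^{2π} ∫_{0}^{π} ∫_{0}^{6} (27ρ^2) · ρ^2 sin(φ) dρ dφ dθ.

Inner (ρ): 209952sin(φ)/5.
Middle (φ): 419904/5.
Outer (θ): 839808π/5.

Therefore the triple integral equals 839808π/5.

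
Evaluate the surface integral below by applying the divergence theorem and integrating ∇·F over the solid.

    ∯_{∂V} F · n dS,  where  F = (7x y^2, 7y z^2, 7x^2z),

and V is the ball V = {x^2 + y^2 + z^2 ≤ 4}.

By the divergence theorem,

    ∯_{∂V} F · n dS = ∭_V (∇ · F) dV.

Compute the divergence:
    ∇ · F = ∂F_x/∂x + ∂F_y/∂y + ∂F_z/∂z = 7y^2 + 7z^2 + 7x^2 = 7x^2 + 7y^2 + 7z^2.

In spherical coordinates, x = ρ sin(φ) cos(θ), y = ρ sin(φ) sin(θ), z = ρ cos(φ), dV = ρ^2 sin(φ) dρ dφ dθ, with 0 ≤ ρ ≤ 2, 0 ≤ φ ≤ π, 0 ≤ θ ≤ 2π.

The integrand, after substitution and multiplying by the volume element, becomes (7ρ^2) · ρ^2 sin(φ), so

    ∭_V (∇·F) dV = ∫_0^{2π} ∫_0^{π} ∫_0^{2} (7ρ^2) · ρ^2 sin(φ) dρ dφ dθ.

Inner (ρ from 0 to 2): 224sin(φ)/5.
Middle (φ from 0 to π): 448/5.
Outer (θ from 0 to 2π): 896π/5.

Therefore ∯_{∂V} F · n dS = 896π/5.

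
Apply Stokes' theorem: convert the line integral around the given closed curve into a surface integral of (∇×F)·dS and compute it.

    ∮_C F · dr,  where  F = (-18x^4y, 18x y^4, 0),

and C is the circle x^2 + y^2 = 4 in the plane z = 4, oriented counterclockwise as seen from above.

Let S be the flat disk x^2 + y^2 ≤ 4 in the plane z = 4, with upward unit normal n̂ = ẑ. By Stokes' theorem,

    ∮_C F · dr = ∬_S (∇ × F) · n̂ dS = ∬_D (curl F)_z dA,

where D is the disk x^2 + y^2 ≤ 4.

Compute the curl of F = (-18x^4y, 18x y^4, 0):
    (∇ × F)_x = ∂F_z/∂y - ∂F_y/∂z = 0,
    (∇ × F)_y = ∂F_x/∂z - ∂F_z/∂x = 0,
    (∇ × F)_z = ∂F_y/∂x - ∂F_x/∂y = 18x^4 + 18y^4.

On z = 4, (curl F)_z = 18x^4 + 18y^4.

Convert to polar (x = r cos θ, y = r sin θ, dA = r dr dθ); the integrand becomes 18r^4(sin(θ)^4 + cos(θ)^4), so

    ∬_D (curl F)_z dA = ∫_0^{2π} ∫_0^{2} (18r^4(sin(θ)^4 + cos(θ)^4)) · r dr dθ.

Inner (r from 0 to 2): 192sin(θ)^4 + 192cos(θ)^4.
Outer (θ from 0 to 2π): 288π.

Therefore ∮_C F · dr = 288π.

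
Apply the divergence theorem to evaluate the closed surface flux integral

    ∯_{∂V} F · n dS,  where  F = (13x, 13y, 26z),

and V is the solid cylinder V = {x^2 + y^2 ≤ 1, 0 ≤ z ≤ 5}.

By the divergence theorem,

    ∯_{∂V} F · n dS = ∭_V (∇ · F) dV.

Compute the divergence:
    ∇ · F = ∂F_x/∂x + ∂F_y/∂y + ∂F_z/∂z = 13 + 13 + 26 = 52.

In cylindrical coordinates, x = r cos(θ), y = r sin(θ), z = z, dV = r dr dθ dz, with 0 ≤ r ≤ 1, 0 ≤ θ ≤ 2π, 0 ≤ z ≤ 5.

The integrand, after substitution and multiplying by the volume element, becomes (52) · r, so

    ∭_V (∇·F) dV = ∫_0^{2π} ∫_0^{1} ∫_0^{5} (52) · r dz dr dθ.

Inner (z from 0 to 5): 260r.
Middle (r from 0 to 1): 130.
Outer (θ from 0 to 2π): 260π.

Therefore ∯_{∂V} F · n dS = 260π.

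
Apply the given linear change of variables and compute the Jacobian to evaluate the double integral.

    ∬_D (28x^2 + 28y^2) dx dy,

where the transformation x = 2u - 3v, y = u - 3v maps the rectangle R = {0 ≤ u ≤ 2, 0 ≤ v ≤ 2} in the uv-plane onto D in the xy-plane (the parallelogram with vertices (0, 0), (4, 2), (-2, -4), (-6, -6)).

Compute the Jacobian determinant of (x, y) with respect to (u, v):

    ∂(x,y)/∂(u,v) = | 2  -3 | = (2)(-3) - (-3)(1) = -3.
                   | 1  -3 |

Its absolute value is |J| = 3 (the area scaling factor).

Substituting x = 2u - 3v, y = u - 3v into the integrand,

    28x^2 + 28y^2 → 140u^2 - 504u v + 504v^2,

so the integral becomes

    ∬_R (140u^2 - 504u v + 504v^2) · |J| du dv = ∫_0^2 ∫_0^2 (420u^2 - 1512u v + 1512v^2) dv du.

Inner (v): 840u^2 - 3024u + 4032.
Outer (u): 4256.

Therefore ∬_D (28x^2 + 28y^2) dx dy = 4256.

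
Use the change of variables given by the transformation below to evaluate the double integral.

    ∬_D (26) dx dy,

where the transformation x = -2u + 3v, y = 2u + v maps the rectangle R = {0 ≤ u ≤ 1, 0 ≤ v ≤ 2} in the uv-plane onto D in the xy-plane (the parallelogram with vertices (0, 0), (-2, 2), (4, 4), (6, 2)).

Compute the Jacobian determinant of (x, y) with respect to (u, v):

    ∂(x,y)/∂(u,v) = | -2  3 | = (-2)(1) - (3)(2) = -8.
                   | 2  1 |

Its absolute value is |J| = 8 (the area scaling factor).

Substituting x = -2u + 3v, y = 2u + v into the integrand,

    26 → 26,

so the integral becomes

    ∬_R (26) · |J| du dv = ∫_0^1 ∫_0^2 (208) dv du.

Inner (v): 416.
Outer (u): 416.

Therefore ∬_D (26) dx dy = 416.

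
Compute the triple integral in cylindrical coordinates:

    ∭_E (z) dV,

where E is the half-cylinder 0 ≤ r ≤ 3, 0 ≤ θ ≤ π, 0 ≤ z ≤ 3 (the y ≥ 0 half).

In cylindrical coordinates, x = r cos(θ), y = r sin(θ), z = z, and dV = r dr dθ dz.

The integrand becomes z, so

    ∭_E (z) dV = ∫_{0}^{π} ∫_{0}^{3} ∫_{0}^{3} (z) · r dz dr dθ.

Inner (z): 9r/2.
Middle (r from 0 to 3): 81/4.
Outer (θ): 81π/4.

Therefore the triple integral equals 81π/4.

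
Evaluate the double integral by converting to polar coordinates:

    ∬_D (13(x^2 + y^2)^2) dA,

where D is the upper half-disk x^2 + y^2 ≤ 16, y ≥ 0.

The region D is 0 ≤ r ≤ 4, 0 ≤ θ ≤ π in polar coordinates, where x = r cos(θ), y = r sin(θ), and dA = r dr dθ.

Under the substitution, the integrand becomes 13r^4, so

    ∬_D (13(x^2 + y^2)^2) dA = ∫_{0}^{π} ∫_{0}^{4} (13r^4) · r dr dθ.

Inner integral (in r): ∫_{0}^{4} (13r^4) · r dr = 26624/3.

Outer integral (in θ): ∫_{0}^{π} (26624/3) dθ = 26624π/3.

Therefore ∬_D (13(x^2 + y^2)^2) dA = 26624π/3.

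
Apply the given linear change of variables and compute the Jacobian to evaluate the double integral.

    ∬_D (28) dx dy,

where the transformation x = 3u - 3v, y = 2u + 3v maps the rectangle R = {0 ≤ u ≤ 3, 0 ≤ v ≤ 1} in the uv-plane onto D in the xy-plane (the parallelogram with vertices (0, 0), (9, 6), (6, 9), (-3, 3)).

Compute the Jacobian determinant of (x, y) with respect to (u, v):

    ∂(x,y)/∂(u,v) = | 3  -3 | = (3)(3) - (-3)(2) = 15.
                   | 2  3 |

Its absolute value is |J| = 15 (the area scaling factor).

Substituting x = 3u - 3v, y = 2u + 3v into the integrand,

    28 → 28,

so the integral becomes

    ∬_R (28) · |J| du dv = ∫_0^3 ∫_0^1 (420) dv du.

Inner (v): 420.
Outer (u): 1260.

Therefore ∬_D (28) dx dy = 1260.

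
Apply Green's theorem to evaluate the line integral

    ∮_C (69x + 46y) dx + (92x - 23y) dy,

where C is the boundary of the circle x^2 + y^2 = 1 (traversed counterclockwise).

Green's theorem converts the closed line integral into a double integral over the enclosed region D:

    ∮_C P dx + Q dy = ∬_D (∂Q/∂x - ∂P/∂y) dA.

Here P = 69x + 46y, Q = 92x - 23y, so

    ∂Q/∂x = 92,    ∂P/∂y = 46,
    ∂Q/∂x - ∂P/∂y = 46.

D is the region x^2 + y^2 ≤ 1. Evaluating the double integral:

In polar coordinates (x = r cos θ, y = r sin θ, dA = r dr dθ) the integrand becomes 46, so

    ∬_D (46) dA = ∫_0^{2π} ∫_0^{1} (46) · r dr dθ.

Inner (r from 0 to 1): 23.
Outer (θ from 0 to 2π): 46π.

Therefore ∮_C P dx + Q dy = 46π.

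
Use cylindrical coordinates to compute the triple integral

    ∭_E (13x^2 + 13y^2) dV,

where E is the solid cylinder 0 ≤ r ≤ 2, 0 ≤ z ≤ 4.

In cylindrical coordinates, x = r cos(θ), y = r sin(θ), z = z, and dV = r dr dθ dz.

The integrand becomes 13r^2, so

    ∭_E (13x^2 + 13y^2) dV = ∫_{0}^{2π} ∫_{0}^{2} ∫_{0}^{4} (13r^2) · r dz dr dθ.

Inner (z): 52r^3.
Middle (r from 0 to 2): 208.
Outer (θ): 416π.

Therefore the triple integral equals 416π.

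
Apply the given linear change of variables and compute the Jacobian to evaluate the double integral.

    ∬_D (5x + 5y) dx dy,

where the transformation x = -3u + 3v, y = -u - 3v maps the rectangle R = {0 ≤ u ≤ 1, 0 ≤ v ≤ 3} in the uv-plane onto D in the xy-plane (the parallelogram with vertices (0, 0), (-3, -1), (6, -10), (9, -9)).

Compute the Jacobian determinant of (x, y) with respect to (u, v):

    ∂(x,y)/∂(u,v) = | -3  3 | = (-3)(-3) - (3)(-1) = 12.
                   | -1  -3 |

Its absolute value is |J| = 12 (the area scaling factor).

Substituting x = -3u + 3v, y = -u - 3v into the integrand,

    5x + 5y → -20u,

so the integral becomes

    ∬_R (-20u) · |J| du dv = ∫_0^1 ∫_0^3 (-240u) dv du.

Inner (v): -720u.
Outer (u): -360.

Therefore ∬_D (5x + 5y) dx dy = -360.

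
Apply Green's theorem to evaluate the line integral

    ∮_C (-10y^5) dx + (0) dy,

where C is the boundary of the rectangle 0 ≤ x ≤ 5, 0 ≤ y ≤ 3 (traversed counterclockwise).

Green's theorem converts the closed line integral into a double integral over the enclosed region D:

    ∮_C P dx + Q dy = ∬_D (∂Q/∂x - ∂P/∂y) dA.

Here P = -10y^5, Q = 0, so

    ∂Q/∂x = 0,    ∂P/∂y = -50y^4,
    ∂Q/∂x - ∂P/∂y = 50y^4.

D is the region 0 ≤ x ≤ 5, 0 ≤ y ≤ 3. Evaluating the double integral:

    ∬_D (50y^4) dA = ∫_0^{5} ∫_0^{3} (50y^4) dy dx.

Inner (y from 0 to 3): 2430.
Outer (x from 0 to 5): 12150.

Therefore ∮_C P dx + Q dy = 12150.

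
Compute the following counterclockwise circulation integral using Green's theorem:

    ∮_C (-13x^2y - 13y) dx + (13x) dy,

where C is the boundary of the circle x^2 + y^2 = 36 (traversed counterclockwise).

Green's theorem converts the closed line integral into a double integral over the enclosed region D:

    ∮_C P dx + Q dy = ∬_D (∂Q/∂x - ∂P/∂y) dA.

Here P = -13x^2y - 13y, Q = 13x, so

    ∂Q/∂x = 13,    ∂P/∂y = -13x^2 - 13,
    ∂Q/∂x - ∂P/∂y = 13x^2 + 26.

D is the region x^2 + y^2 ≤ 36. Evaluating the double integral:

In polar coordinates (x = r cos θ, y = r sin θ, dA = r dr dθ) the integrand becomes 13r^2cos(θ)^2 + 26, so

    ∬_D (13x^2 + 26) dA = ∫_0^{2π} ∫_0^{6} (13r^2cos(θ)^2 + 26) · r dr dθ.

Inner (r from 0 to 6): 4212cos(θ)^2 + 468.
Outer (θ from 0 to 2π): 5148π.

Therefore ∮_C P dx + Q dy = 5148π.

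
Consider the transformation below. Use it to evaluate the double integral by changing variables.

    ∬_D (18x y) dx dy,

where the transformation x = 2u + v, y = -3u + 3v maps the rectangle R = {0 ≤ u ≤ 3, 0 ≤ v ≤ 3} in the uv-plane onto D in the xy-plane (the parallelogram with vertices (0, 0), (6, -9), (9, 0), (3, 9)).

Compute the Jacobian determinant of (x, y) with respect to (u, v):

    ∂(x,y)/∂(u,v) = | 2  1 | = (2)(3) - (1)(-3) = 9.
                   | -3  3 |

Its absolute value is |J| = 9 (the area scaling factor).

Substituting x = 2u + v, y = -3u + 3v into the integrand,

    18x y → -108u^2 + 54u v + 54v^2,

so the integral becomes

    ∬_R (-108u^2 + 54u v + 54v^2) · |J| du dv = ∫_0^3 ∫_0^3 (-972u^2 + 486u v + 486v^2) dv du.

Inner (v): -2916u^2 + 2187u + 4374.
Outer (u): -6561/2.

Therefore ∬_D (18x y) dx dy = -6561/2.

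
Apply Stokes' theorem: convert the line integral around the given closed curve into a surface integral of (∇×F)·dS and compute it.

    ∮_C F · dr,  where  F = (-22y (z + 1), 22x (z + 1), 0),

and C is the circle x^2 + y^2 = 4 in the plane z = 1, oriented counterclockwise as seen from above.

Let S be the flat disk x^2 + y^2 ≤ 4 in the plane z = 1, with upward unit normal n̂ = ẑ. By Stokes' theorem,

    ∮_C F · dr = ∬_S (∇ × F) · n̂ dS = ∬_D (curl F)_z dA,

where D is the disk x^2 + y^2 ≤ 4.

Compute the curl of F = (-22y (z + 1), 22x (z + 1), 0):
    (∇ × F)_x = ∂F_z/∂y - ∂F_y/∂z = -22x,
    (∇ × F)_y = ∂F_x/∂z - ∂F_z/∂x = -22y,
    (∇ × F)_z = ∂F_y/∂x - ∂F_x/∂y = 44z + 44.

On z = 1, (curl F)_z = 88.

Convert to polar (x = r cos θ, y = r sin θ, dA = r dr dθ); the integrand becomes 88, so

    ∬_D (curl F)_z dA = ∫_0^{2π} ∫_0^{2} (88) · r dr dθ.

Inner (r from 0 to 2): 176.
Outer (θ from 0 to 2π): 352π.

Therefore ∮_C F · dr = 352π.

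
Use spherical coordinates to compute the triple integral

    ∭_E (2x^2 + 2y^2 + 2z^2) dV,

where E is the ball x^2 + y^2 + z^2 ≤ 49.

In spherical coordinates, x = ρ sin(φ) cos(θ), y = ρ sin(φ) sin(θ), z = ρ cos(φ), and dV = ρ^2 sin(φ) dρ dφ dθ.

The integrand becomes 2ρ^2, so

    ∭_E (2x^2 + 2y^2 + 2z^2) dV = ∫_{0}^{2π} ∫_{0}^{π} ∫_{0}^{7} (2ρ^2) · ρ^2 sin(φ) dρ dφ dθ.

Inner (ρ): 33614sin(φ)/5.
Middle (φ): 67228/5.
Outer (θ): 134456π/5.

Therefore the triple integral equals 134456π/5.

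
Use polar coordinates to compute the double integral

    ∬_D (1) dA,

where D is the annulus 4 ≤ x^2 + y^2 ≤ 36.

The region D is 2 ≤ r ≤ 6, 0 ≤ θ ≤ 2π in polar coordinates, where x = r cos(θ), y = r sin(θ), and dA = r dr dθ.

Under the substitution, the integrand becomes 1, so

    ∬_D (1) dA = ∫_{0}^{2π} ∫_{2}^{6} (1) · r dr dθ.

Inner integral (in r): ∫_{2}^{6} (1) · r dr = 16.

Outer integral (in θ): ∫_{0}^{2π} (16) dθ = 32π.

Therefore ∬_D (1) dA = 32π.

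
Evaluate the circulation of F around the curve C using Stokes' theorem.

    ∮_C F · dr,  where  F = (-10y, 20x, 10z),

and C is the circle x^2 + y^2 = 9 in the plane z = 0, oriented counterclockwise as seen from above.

Let S be the flat disk x^2 + y^2 ≤ 9 in the plane z = 0, with upward unit normal n̂ = ẑ. By Stokes' theorem,

    ∮_C F · dr = ∬_S (∇ × F) · n̂ dS = ∬_D (curl F)_z dA,

where D is the disk x^2 + y^2 ≤ 9.

Compute the curl of F = (-10y, 20x, 10z):
    (∇ × F)_x = ∂F_z/∂y - ∂F_y/∂z = 0,
    (∇ × F)_y = ∂F_x/∂z - ∂F_z/∂x = 0,
    (∇ × F)_z = ∂F_y/∂x - ∂F_x/∂y = 30.

On z = 0, (curl F)_z = 30.

Convert to polar (x = r cos θ, y = r sin θ, dA = r dr dθ); the integrand becomes 30, so

    ∬_D (curl F)_z dA = ∫_0^{2π} ∫_0^{3} (30) · r dr dθ.

Inner (r from 0 to 3): 135.
Outer (θ from 0 to 2π): 270π.

Therefore ∮_C F · dr = 270π.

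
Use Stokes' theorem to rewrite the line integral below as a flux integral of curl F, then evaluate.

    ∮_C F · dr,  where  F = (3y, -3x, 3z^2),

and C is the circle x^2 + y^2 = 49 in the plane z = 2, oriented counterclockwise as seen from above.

Let S be the flat disk x^2 + y^2 ≤ 49 in the plane z = 2, with upward unit normal n̂ = ẑ. By Stokes' theorem,

    ∮_C F · dr = ∬_S (∇ × F) · n̂ dS = ∬_D (curl F)_z dA,

where D is the disk x^2 + y^2 ≤ 49.

Compute the curl of F = (3y, -3x, 3z^2):
    (∇ × F)_x = ∂F_z/∂y - ∂F_y/∂z = 0,
    (∇ × F)_y = ∂F_x/∂z - ∂F_z/∂x = 0,
    (∇ × F)_z = ∂F_y/∂x - ∂F_x/∂y = -6.

On z = 2, (curl F)_z = -6.

Convert to polar (x = r cos θ, y = r sin θ, dA = r dr dθ); the integrand becomes -6, so

    ∬_D (curl F)_z dA = ∫_0^{2π} ∫_0^{7} (-6) · r dr dθ.

Inner (r from 0 to 7): -147.
Outer (θ from 0 to 2π): -294π.

Therefore ∮_C F · dr = -294π.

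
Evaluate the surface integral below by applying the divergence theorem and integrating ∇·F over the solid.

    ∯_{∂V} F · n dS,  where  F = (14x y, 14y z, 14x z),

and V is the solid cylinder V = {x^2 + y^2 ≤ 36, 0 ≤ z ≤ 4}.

By the divergence theorem,

    ∯_{∂V} F · n dS = ∭_V (∇ · F) dV.

Compute the divergence:
    ∇ · F = ∂F_x/∂x + ∂F_y/∂y + ∂F_z/∂z = 14y + 14z + 14x = 14x + 14y + 14z.

In cylindrical coordinates, x = r cos(θ), y = r sin(θ), z = z, dV = r dr dθ dz, with 0 ≤ r ≤ 6, 0 ≤ θ ≤ 2π, 0 ≤ z ≤ 4.

The integrand, after substitution and multiplying by the volume element, becomes (14sqrt(2)r sin(θ + π/4) + 14z) · r, so

    ∭_V (∇·F) dV = ∫_0^{2π} ∫_0^{6} ∫_0^{4} (14sqrt(2)r sin(θ + π/4) + 14z) · r dz dr dθ.

Inner (z from 0 to 4): 56r (sqrt(2)r sin(θ + π/4) + 2).
Middle (r from 0 to 6): 4032sqrt(2)sin(θ + π/4) + 2016.
Outer (θ from 0 to 2π): 4032π.

Therefore ∯_{∂V} F · n dS = 4032π.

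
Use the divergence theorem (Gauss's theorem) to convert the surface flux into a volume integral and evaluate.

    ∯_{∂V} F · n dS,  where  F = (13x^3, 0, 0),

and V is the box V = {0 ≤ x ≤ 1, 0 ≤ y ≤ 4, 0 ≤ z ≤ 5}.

By the divergence theorem,

    ∯_{∂V} F · n dS = ∭_V (∇ · F) dV.

Compute the divergence:
    ∇ · F = ∂F_x/∂x + ∂F_y/∂y + ∂F_z/∂z = 39x^2 + 0 + 0 = 39x^2.

V is a rectangular box, so dV = dx dy dz with 0 ≤ x ≤ 1, 0 ≤ y ≤ 4, 0 ≤ z ≤ 5.

Integrate (39x^2) over V as an iterated integral:

    ∭_V (∇·F) dV = ∫_0^{1} ∫_0^{4} ∫_0^{5} (39x^2) dz dy dx.

Inner (z from 0 to 5): 195x^2.
Middle (y from 0 to 4): 780x^2.
Outer (x from 0 to 1): 260.

Therefore ∯_{∂V} F · n dS = 260.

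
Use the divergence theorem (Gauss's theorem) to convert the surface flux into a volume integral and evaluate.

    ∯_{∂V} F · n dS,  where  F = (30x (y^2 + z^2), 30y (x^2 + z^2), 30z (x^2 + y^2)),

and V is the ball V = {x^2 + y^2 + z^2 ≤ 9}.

By the divergence theorem,

    ∯_{∂V} F · n dS = ∭_V (∇ · F) dV.

Compute the divergence:
    ∇ · F = ∂F_x/∂x + ∂F_y/∂y + ∂F_z/∂z = 30y^2 + 30z^2 + 30x^2 + 30z^2 + 30x^2 + 30y^2 = 60x^2 + 60y^2 + 60z^2.

In spherical coordinates, x = ρ sin(φ) cos(θ), y = ρ sin(φ) sin(θ), z = ρ cos(φ), dV = ρ^2 sin(φ) dρ dφ dθ, with 0 ≤ ρ ≤ 3, 0 ≤ φ ≤ π, 0 ≤ θ ≤ 2π.

The integrand, after substitution and multiplying by the volume element, becomes (60ρ^2) · ρ^2 sin(φ), so

    ∭_V (∇·F) dV = ∫_0^{2π} ∫_0^{π} ∫_0^{3} (60ρ^2) · ρ^2 sin(φ) dρ dφ dθ.

Inner (ρ from 0 to 3): 2916sin(φ).
Middle (φ from 0 to π): 5832.
Outer (θ from 0 to 2π): 11664π.

Therefore ∯_{∂V} F · n dS = 11664π.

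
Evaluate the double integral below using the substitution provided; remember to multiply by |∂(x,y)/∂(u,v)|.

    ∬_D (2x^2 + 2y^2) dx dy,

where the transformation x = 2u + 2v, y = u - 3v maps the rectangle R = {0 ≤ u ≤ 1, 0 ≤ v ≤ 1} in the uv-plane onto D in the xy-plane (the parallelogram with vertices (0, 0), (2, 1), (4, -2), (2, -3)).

Compute the Jacobian determinant of (x, y) with respect to (u, v):

    ∂(x,y)/∂(u,v) = | 2  2 | = (2)(-3) - (2)(1) = -8.
                   | 1  -3 |

Its absolute value is |J| = 8 (the area scaling factor).

Substituting x = 2u + 2v, y = u - 3v into the integrand,

    2x^2 + 2y^2 → 10u^2 + 4u v + 26v^2,

so the integral becomes

    ∬_R (10u^2 + 4u v + 26v^2) · |J| du dv = ∫_0^1 ∫_0^1 (80u^2 + 32u v + 208v^2) dv du.

Inner (v): 80u^2 + 16u + 208/3.
Outer (u): 104.

Therefore ∬_D (2x^2 + 2y^2) dx dy = 104.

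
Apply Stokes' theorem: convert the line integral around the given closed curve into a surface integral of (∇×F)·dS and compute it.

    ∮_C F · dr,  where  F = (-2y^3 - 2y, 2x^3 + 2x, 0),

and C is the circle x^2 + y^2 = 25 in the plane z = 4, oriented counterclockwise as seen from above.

Let S be the flat disk x^2 + y^2 ≤ 25 in the plane z = 4, with upward unit normal n̂ = ẑ. By Stokes' theorem,

    ∮_C F · dr = ∬_S (∇ × F) · n̂ dS = ∬_D (curl F)_z dA,

where D is the disk x^2 + y^2 ≤ 25.

Compute the curl of F = (-2y^3 - 2y, 2x^3 + 2x, 0):
    (∇ × F)_x = ∂F_z/∂y - ∂F_y/∂z = 0,
    (∇ × F)_y = ∂F_x/∂z - ∂F_z/∂x = 0,
    (∇ × F)_z = ∂F_y/∂x - ∂F_x/∂y = 6x^2 + 6y^2 + 4.

On z = 4, (curl F)_z = 6x^2 + 6y^2 + 4.

Convert to polar (x = r cos θ, y = r sin θ, dA = r dr dθ); the integrand becomes 6r^2 + 4, so

    ∬_D (curl F)_z dA = ∫_0^{2π} ∫_0^{5} (6r^2 + 4) · r dr dθ.

Inner (r from 0 to 5): 1975/2.
Outer (θ from 0 to 2π): 1975π.

Therefore ∮_C F · dr = 1975π.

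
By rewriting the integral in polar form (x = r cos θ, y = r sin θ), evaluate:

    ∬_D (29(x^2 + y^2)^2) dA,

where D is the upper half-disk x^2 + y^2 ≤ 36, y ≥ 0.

The region D is 0 ≤ r ≤ 6, 0 ≤ θ ≤ π in polar coordinates, where x = r cos(θ), y = r sin(θ), and dA = r dr dθ.

Under the substitution, the integrand becomes 29r^4, so

    ∬_D (29(x^2 + y^2)^2) dA = ∫_{0}^{π} ∫_{0}^{6} (29r^4) · r dr dθ.

Inner integral (in r): ∫_{0}^{6} (29r^4) · r dr = 225504.

Outer integral (in θ): ∫_{0}^{π} (225504) dθ = 225504π.

Therefore ∬_D (29(x^2 + y^2)^2) dA = 225504π.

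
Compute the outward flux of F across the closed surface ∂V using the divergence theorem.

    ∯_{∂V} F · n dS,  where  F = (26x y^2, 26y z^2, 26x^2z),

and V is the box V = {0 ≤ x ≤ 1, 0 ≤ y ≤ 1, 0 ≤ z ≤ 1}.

By the divergence theorem,

    ∯_{∂V} F · n dS = ∭_V (∇ · F) dV.

Compute the divergence:
    ∇ · F = ∂F_x/∂x + ∂F_y/∂y + ∂F_z/∂z = 26y^2 + 26z^2 + 26x^2 = 26x^2 + 26y^2 + 26z^2.

V is a rectangular box, so dV = dx dy dz with 0 ≤ x ≤ 1, 0 ≤ y ≤ 1, 0 ≤ z ≤ 1.

Integrate (26x^2 + 26y^2 + 26z^2) over V as an iterated integral:

    ∭_V (∇·F) dV = ∫_0^{1} ∫_0^{1} ∫_0^{1} (26x^2 + 26y^2 + 26z^2) dz dy dx.

Inner (z from 0 to 1): 26x^2 + 26y^2 + 26/3.
Middle (y from 0 to 1): 26x^2 + 52/3.
Outer (x from 0 to 1): 26.

Therefore ∯_{∂V} F · n dS = 26.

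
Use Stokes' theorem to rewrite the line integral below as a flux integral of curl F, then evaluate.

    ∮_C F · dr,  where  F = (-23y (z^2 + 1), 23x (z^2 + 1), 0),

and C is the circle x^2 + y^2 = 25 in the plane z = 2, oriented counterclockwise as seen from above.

Let S be the flat disk x^2 + y^2 ≤ 25 in the plane z = 2, with upward unit normal n̂ = ẑ. By Stokes' theorem,

    ∮_C F · dr = ∬_S (∇ × F) · n̂ dS = ∬_D (curl F)_z dA,

where D is the disk x^2 + y^2 ≤ 25.

Compute the curl of F = (-23y (z^2 + 1), 23x (z^2 + 1), 0):
    (∇ × F)_x = ∂F_z/∂y - ∂F_y/∂z = -46x z,
    (∇ × F)_y = ∂F_x/∂z - ∂F_z/∂x = -46y z,
    (∇ × F)_z = ∂F_y/∂x - ∂F_x/∂y = 46z^2 + 46.

On z = 2, (curl F)_z = 230.

Convert to polar (x = r cos θ, y = r sin θ, dA = r dr dθ); the integrand becomes 230, so

    ∬_D (curl F)_z dA = ∫_0^{2π} ∫_0^{5} (230) · r dr dθ.

Inner (r from 0 to 5): 2875.
Outer (θ from 0 to 2π): 5750π.

Therefore ∮_C F · dr = 5750π.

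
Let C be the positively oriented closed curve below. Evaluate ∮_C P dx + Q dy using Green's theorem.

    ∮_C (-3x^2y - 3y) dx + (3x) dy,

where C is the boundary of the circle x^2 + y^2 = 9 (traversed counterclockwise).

Green's theorem converts the closed line integral into a double integral over the enclosed region D:

    ∮_C P dx + Q dy = ∬_D (∂Q/∂x - ∂P/∂y) dA.

Here P = -3x^2y - 3y, Q = 3x, so

    ∂Q/∂x = 3,    ∂P/∂y = -3x^2 - 3,
    ∂Q/∂x - ∂P/∂y = 3x^2 + 6.

D is the region x^2 + y^2 ≤ 9. Evaluating the double integral:

In polar coordinates (x = r cos θ, y = r sin θ, dA = r dr dθ) the integrand becomes 3r^2cos(θ)^2 + 6, so

    ∬_D (3x^2 + 6) dA = ∫_0^{2π} ∫_0^{3} (3r^2cos(θ)^2 + 6) · r dr dθ.

Inner (r from 0 to 3): 243cos(θ)^2/4 + 27.
Outer (θ from 0 to 2π): 459π/4.

Therefore ∮_C P dx + Q dy = 459π/4.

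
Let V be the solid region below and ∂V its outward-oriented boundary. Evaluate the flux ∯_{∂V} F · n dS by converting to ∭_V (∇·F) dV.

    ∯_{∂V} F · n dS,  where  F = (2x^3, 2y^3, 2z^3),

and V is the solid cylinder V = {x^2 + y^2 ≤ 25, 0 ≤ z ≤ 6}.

By the divergence theorem,

    ∯_{∂V} F · n dS = ∭_V (∇ · F) dV.

Compute the divergence:
    ∇ · F = ∂F_x/∂x + ∂F_y/∂y + ∂F_z/∂z = 6x^2 + 6y^2 + 6z^2.

In cylindrical coordinates, x = r cos(θ), y = r sin(θ), z = z, dV = r dr dθ dz, with 0 ≤ r ≤ 5, 0 ≤ θ ≤ 2π, 0 ≤ z ≤ 6.

The integrand, after substitution and multiplying by the volume element, becomes (6r^2 + 6z^2) · r, so

    ∭_V (∇·F) dV = ∫_0^{2π} ∫_0^{5} ∫_0^{6} (6r^2 + 6z^2) · r dz dr dθ.

Inner (z from 0 to 6): 36r (r^2 + 12).
Middle (r from 0 to 5): 11025.
Outer (θ from 0 to 2π): 22050π.

Therefore ∯_{∂V} F · n dS = 22050π.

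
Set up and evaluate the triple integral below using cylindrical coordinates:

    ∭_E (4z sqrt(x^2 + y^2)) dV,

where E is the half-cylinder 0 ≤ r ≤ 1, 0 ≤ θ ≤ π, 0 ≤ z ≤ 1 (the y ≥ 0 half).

In cylindrical coordinates, x = r cos(θ), y = r sin(θ), z = z, and dV = r dr dθ dz.

The integrand becomes 4r z, so

    ∭_E (4z sqrt(x^2 + y^2)) dV = ∫_{0}^{π} ∫_{0}^{1} ∫_{0}^{1} (4r z) · r dz dr dθ.

Inner (z): 2r^2.
Middle (r from 0 to 1): 2/3.
Outer (θ): 2π/3.

Therefore the triple integral equals 2π/3.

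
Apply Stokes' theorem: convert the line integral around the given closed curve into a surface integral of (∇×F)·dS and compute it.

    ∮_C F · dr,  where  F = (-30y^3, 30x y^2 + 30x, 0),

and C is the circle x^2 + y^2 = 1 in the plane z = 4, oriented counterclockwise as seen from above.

Let S be the flat disk x^2 + y^2 ≤ 1 in the plane z = 4, with upward unit normal n̂ = ẑ. By Stokes' theorem,

    ∮_C F · dr = ∬_S (∇ × F) · n̂ dS = ∬_D (curl F)_z dA,

where D is the disk x^2 + y^2 ≤ 1.

Compute the curl of F = (-30y^3, 30x y^2 + 30x, 0):
    (∇ × F)_x = ∂F_z/∂y - ∂F_y/∂z = 0,
    (∇ × F)_y = ∂F_x/∂z - ∂F_z/∂x = 0,
    (∇ × F)_z = ∂F_y/∂x - ∂F_x/∂y = 120y^2 + 30.

On z = 4, (curl F)_z = 120y^2 + 30.

Convert to polar (x = r cos θ, y = r sin θ, dA = r dr dθ); the integrand becomes 120r^2sin(θ)^2 + 30, so

    ∬_D (curl F)_z dA = ∫_0^{2π} ∫_0^{1} (120r^2sin(θ)^2 + 30) · r dr dθ.

Inner (r from 0 to 1): 30 - 15cos(2θ).
Outer (θ from 0 to 2π): 60π.

Therefore ∮_C F · dr = 60π.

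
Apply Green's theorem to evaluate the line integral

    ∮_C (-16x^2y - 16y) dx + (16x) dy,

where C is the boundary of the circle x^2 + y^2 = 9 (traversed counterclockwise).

Green's theorem converts the closed line integral into a double integral over the enclosed region D:

    ∮_C P dx + Q dy = ∬_D (∂Q/∂x - ∂P/∂y) dA.

Here P = -16x^2y - 16y, Q = 16x, so

    ∂Q/∂x = 16,    ∂P/∂y = -16x^2 - 16,
    ∂Q/∂x - ∂P/∂y = 16x^2 + 32.

D is the region x^2 + y^2 ≤ 9. Evaluating the double integral:

In polar coordinates (x = r cos θ, y = r sin θ, dA = r dr dθ) the integrand becomes 16r^2cos(θ)^2 + 32, so

    ∬_D (16x^2 + 32) dA = ∫_0^{2π} ∫_0^{3} (16r^2cos(θ)^2 + 32) · r dr dθ.

Inner (r from 0 to 3): 324cos(θ)^2 + 144.
Outer (θ from 0 to 2π): 612π.

Therefore ∮_C P dx + Q dy = 612π.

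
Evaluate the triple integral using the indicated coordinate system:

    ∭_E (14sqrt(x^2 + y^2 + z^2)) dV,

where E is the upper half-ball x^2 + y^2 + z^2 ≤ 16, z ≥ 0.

In spherical coordinates, x = ρ sin(φ) cos(θ), y = ρ sin(φ) sin(θ), z = ρ cos(φ), and dV = ρ^2 sin(φ) dρ dφ dθ.

The integrand becomes 14ρ, so

    ∭_E (14sqrt(x^2 + y^2 + z^2)) dV = ∫_{0}^{2π} ∫_{0}^{π/2} ∫_{0}^{4} (14ρ) · ρ^2 sin(φ) dρ dφ dθ.

Inner (ρ): 896sin(φ).
Middle (φ): 896.
Outer (θ): 1792π.

Therefore the triple integral equals 1792π.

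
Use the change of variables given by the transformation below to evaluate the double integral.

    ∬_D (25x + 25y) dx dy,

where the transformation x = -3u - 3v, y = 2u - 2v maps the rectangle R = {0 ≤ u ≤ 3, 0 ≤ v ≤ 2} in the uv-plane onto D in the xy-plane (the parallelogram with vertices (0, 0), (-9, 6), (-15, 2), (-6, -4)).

Compute the Jacobian determinant of (x, y) with respect to (u, v):

    ∂(x,y)/∂(u,v) = | -3  -3 | = (-3)(-2) - (-3)(2) = 12.
                   | 2  -2 |

Its absolute value is |J| = 12 (the area scaling factor).

Substituting x = -3u - 3v, y = 2u - 2v into the integrand,

    25x + 25y → -25u - 125v,

so the integral becomes

    ∬_R (-25u - 125v) · |J| du dv = ∫_0^3 ∫_0^2 (-300u - 1500v) dv du.

Inner (v): -600u - 3000.
Outer (u): -11700.

Therefore ∬_D (25x + 25y) dx dy = -11700.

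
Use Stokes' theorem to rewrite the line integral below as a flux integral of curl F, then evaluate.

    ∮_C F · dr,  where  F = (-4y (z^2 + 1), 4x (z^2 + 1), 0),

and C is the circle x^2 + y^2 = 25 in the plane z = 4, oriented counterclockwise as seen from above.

Let S be the flat disk x^2 + y^2 ≤ 25 in the plane z = 4, with upward unit normal n̂ = ẑ. By Stokes' theorem,

    ∮_C F · dr = ∬_S (∇ × F) · n̂ dS = ∬_D (curl F)_z dA,

where D is the disk x^2 + y^2 ≤ 25.

Compute the curl of F = (-4y (z^2 + 1), 4x (z^2 + 1), 0):
    (∇ × F)_x = ∂F_z/∂y - ∂F_y/∂z = -8x z,
    (∇ × F)_y = ∂F_x/∂z - ∂F_z/∂x = -8y z,
    (∇ × F)_z = ∂F_y/∂x - ∂F_x/∂y = 8z^2 + 8.

On z = 4, (curl F)_z = 136.

Convert to polar (x = r cos θ, y = r sin θ, dA = r dr dθ); the integrand becomes 136, so

    ∬_D (curl F)_z dA = ∫_0^{2π} ∫_0^{5} (136) · r dr dθ.

Inner (r from 0 to 5): 1700.
Outer (θ from 0 to 2π): 3400π.

Therefore ∮_C F · dr = 3400π.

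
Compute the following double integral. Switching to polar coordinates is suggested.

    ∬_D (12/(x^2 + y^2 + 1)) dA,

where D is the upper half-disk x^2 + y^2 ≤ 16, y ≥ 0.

The region D is 0 ≤ r ≤ 4, 0 ≤ θ ≤ π in polar coordinates, where x = r cos(θ), y = r sin(θ), and dA = r dr dθ.

Under the substitution, the integrand becomes 12/(r^2 + 1), so

    ∬_D (12/(x^2 + y^2 + 1)) dA = ∫_{0}^{π} ∫_{0}^{4} (12/(r^2 + 1)) · r dr dθ.

Inner integral (in r): ∫_{0}^{4} (12/(r^2 + 1)) · r dr = log(24137569).

Outer integral (in θ): ∫_{0}^{π} (log(24137569)) dθ = log(24137569^π).

Therefore ∬_D (12/(x^2 + y^2 + 1)) dA = log(24137569^π).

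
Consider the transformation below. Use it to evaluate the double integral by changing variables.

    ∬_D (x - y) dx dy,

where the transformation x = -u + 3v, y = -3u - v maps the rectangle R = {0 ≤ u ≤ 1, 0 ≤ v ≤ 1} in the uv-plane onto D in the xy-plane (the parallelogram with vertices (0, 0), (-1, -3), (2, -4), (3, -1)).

Compute the Jacobian determinant of (x, y) with respect to (u, v):

    ∂(x,y)/∂(u,v) = | -1  3 | = (-1)(-1) - (3)(-3) = 10.
                   | -3  -1 |

Its absolute value is |J| = 10 (the area scaling factor).

Substituting x = -u + 3v, y = -3u - v into the integrand,

    x - y → 2u + 4v,

so the integral becomes

    ∬_R (2u + 4v) · |J| du dv = ∫_0^1 ∫_0^1 (20u + 40v) dv du.

Inner (v): 20u + 20.
Outer (u): 30.

Therefore ∬_D (x - y) dx dy = 30.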